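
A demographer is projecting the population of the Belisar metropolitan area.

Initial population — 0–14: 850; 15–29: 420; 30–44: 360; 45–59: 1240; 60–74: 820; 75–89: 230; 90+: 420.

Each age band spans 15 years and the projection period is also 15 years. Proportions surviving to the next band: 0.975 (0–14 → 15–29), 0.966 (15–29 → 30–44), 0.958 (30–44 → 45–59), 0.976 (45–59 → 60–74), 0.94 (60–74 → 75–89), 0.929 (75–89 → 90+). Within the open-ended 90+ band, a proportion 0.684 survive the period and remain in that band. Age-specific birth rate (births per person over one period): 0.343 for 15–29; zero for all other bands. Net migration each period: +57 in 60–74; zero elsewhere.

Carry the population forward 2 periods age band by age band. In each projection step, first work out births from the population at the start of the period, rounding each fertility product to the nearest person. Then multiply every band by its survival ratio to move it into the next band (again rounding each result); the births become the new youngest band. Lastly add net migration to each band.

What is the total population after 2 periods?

4258

(Bands numbered youngest = 1 to oldest = 7.)
After projecting period 1:
Births: 420 * 0.343 = 144
Band 2: 850 * 0.975 = 829
Band 3: 420 * 0.966 = 406
Band 4: 360 * 0.958 = 345
Band 5: 1240 * 0.976 = 1210
Band 6: 820 * 0.94 = 771
Band 7: 230 * 0.929 + 420 * 0.684 = 214 + 287 = 501
Net migration: Band 5 + 57 → 1267
Giving 144 / 829 / 406 / 345 / 1267 / 771 / 501.
After projecting period 2:
Births: 829 * 0.343 = 284
Band 2: 144 * 0.975 = 140
Band 3: 829 * 0.966 = 801
Band 4: 406 * 0.958 = 389
Band 5: 345 * 0.976 = 337
Band 6: 1267 * 0.94 = 1191
Band 7: 771 * 0.929 + 501 * 0.684 = 716 + 343 = 1059
Net migration: Band 5 + 57 → 394
Giving 284 / 140 / 801 / 389 / 394 / 1191 / 1059.
Total after period 2: 284 + 140 + 801 + 389 + 394 + 1191 + 1059 = 4258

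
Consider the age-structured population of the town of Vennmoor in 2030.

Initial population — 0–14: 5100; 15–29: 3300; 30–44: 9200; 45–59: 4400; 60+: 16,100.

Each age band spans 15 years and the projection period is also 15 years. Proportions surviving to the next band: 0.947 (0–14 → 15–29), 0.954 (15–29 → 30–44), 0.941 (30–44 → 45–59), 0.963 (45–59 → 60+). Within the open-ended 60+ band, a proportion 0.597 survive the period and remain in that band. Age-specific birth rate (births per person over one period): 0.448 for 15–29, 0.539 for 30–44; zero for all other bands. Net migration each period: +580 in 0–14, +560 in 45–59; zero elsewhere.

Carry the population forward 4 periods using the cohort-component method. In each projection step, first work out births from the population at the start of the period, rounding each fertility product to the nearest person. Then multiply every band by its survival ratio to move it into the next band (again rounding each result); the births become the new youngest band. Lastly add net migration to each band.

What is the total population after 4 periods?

34990

(Bands numbered youngest = 1 to oldest = 5.)
[period 1]
Births: 3300 × 0.448 = 1478, 9200 × 0.539 = 4959 → 6437
Band 2: 5100 × 0.947 = 4830
Band 3: 3300 × 0.954 = 3148
Band 4: 9200 × 0.941 = 8657
Band 5: 4400 × 0.963 + 16100 × 0.597 = 4237 + 9612 = 13849
Net migration: Band 1 + 580 → 7017; Band 4 + 560 → 9217
→ [7017, 4830, 3148, 9217, 13849]
[period 2]
Births: 4830 × 0.448 = 2164, 3148 × 0.539 = 1697 → 3861
Band 2: 7017 × 0.947 = 6645
Band 3: 4830 × 0.954 = 4608
Band 4: 3148 × 0.941 = 2962
Band 5: 9217 × 0.963 + 13849 × 0.597 = 8876 + 8268 = 17144
Net migration: Band 1 + 580 → 4441; Band 4 + 560 → 3522
→ [4441, 6645, 4608, 3522, 17144]
[period 3]
Births: 6645 × 0.448 = 2977, 4608 × 0.539 = 2484 → 5461
Band 2: 4441 × 0.947 = 4206
Band 3: 6645 × 0.954 = 6339
Band 4: 4608 × 0.941 = 4336
Band 5: 3522 × 0.963 + 17144 × 0.597 = 3392 + 10235 = 13627
Net migration: Band 1 + 580 → 6041; Band 4 + 560 → 4896
→ [6041, 4206, 6339, 4896, 13627]
[period 4]
Births: 4206 × 0.448 = 1884, 6339 × 0.539 = 3417 → 5301
Band 2: 6041 × 0.947 = 5721
Band 3: 4206 × 0.954 = 4013
Band 4: 6339 × 0.941 = 5965
Band 5: 4896 × 0.963 + 13627 × 0.597 = 4715 + 8135 = 12850
Net migration: Band 1 + 580 → 5881; Band 4 + 560 → 6525
→ [5881, 5721, 4013, 6525, 12850]
Total after period 4: 5881 + 5721 + 4013 + 6525 + 12850 = 34990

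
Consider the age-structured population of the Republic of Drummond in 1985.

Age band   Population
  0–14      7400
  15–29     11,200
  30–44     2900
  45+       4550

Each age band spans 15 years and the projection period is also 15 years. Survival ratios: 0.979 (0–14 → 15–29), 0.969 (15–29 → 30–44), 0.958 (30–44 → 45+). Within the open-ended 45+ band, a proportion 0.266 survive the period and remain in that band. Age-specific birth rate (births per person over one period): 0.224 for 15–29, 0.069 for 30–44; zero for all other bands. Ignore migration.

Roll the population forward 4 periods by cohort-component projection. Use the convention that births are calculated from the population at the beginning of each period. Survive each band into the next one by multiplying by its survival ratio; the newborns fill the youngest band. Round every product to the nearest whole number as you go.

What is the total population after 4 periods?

— Period 1 —
Births: 11200 * 0.224 = 2509  |  2900 * 0.069 = 200 → 2709
15–29: 7400 * 0.979 = 7245
30–44: 11200 * 0.969 = 10853
45+: 2900 * 0.958 + 4550 * 0.266 = 2778 + 1210 = 3988
→ [2709, 7245, 10853, 3988]
— Period 2 —
Births: 7245 * 0.224 = 1623  |  10853 * 0.069 = 749 → 2372
15–29: 2709 * 0.979 = 2652
30–44: 7245 * 0.969 = 7020
45+: 10853 * 0.958 + 3988 * 0.266 = 10397 + 1061 = 11458
→ [2372, 2652, 7020, 11458]
— Period 3 —
Births: 2652 * 0.224 = 594  |  7020 * 0.069 = 484 → 1078
15–29: 2372 * 0.979 = 2322
30–44: 2652 * 0.969 = 2570
45+: 7020 * 0.958 + 11458 * 0.266 = 6725 + 3048 = 9773
→ [1078, 2322, 2570, 9773]
— Period 4 —
Births: 2322 * 0.224 = 520  |  2570 * 0.069 = 177 → 697
15–29: 1078 * 0.979 = 1055
30–44: 2322 * 0.969 = 2250
45+: 2570 * 0.958 + 9773 * 0.266 = 2462 + 2600 = 5062
→ [697, 1055, 2250, 5062]
Total after period 4: 697 + 1055 + 2250 + 5062 = 9064

9064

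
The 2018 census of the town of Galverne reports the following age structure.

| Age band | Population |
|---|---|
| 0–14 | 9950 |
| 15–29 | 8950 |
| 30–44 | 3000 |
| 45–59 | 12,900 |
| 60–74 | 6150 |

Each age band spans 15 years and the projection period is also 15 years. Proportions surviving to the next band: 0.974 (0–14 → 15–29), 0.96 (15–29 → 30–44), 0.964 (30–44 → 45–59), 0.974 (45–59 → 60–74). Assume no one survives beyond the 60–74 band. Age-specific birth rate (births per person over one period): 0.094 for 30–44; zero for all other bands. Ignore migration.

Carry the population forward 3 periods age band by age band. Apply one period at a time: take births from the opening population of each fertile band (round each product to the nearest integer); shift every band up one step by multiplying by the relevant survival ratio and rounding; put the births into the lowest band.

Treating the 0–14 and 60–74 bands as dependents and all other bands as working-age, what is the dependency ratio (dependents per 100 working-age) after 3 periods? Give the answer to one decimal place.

89.3

Let group 1 be 0–14 through group 5 = 60–74.
Period 1.
Births: 3000 × 0.094 = 282
Group 2: 9950 × 0.974 = 9691
Group 3: 8950 × 0.96 = 8592
Group 4: 3000 × 0.964 = 2892
Group 5: 12900 × 0.974 = 12565
→ [282, 9691, 8592, 2892, 12565]
Period 2.
Births: 8592 × 0.094 = 808
Group 2: 282 × 0.974 = 275
Group 3: 9691 × 0.96 = 9303
Group 4: 8592 × 0.964 = 8283
Group 5: 2892 × 0.974 = 2817
→ [808, 275, 9303, 8283, 2817]
Period 3.
Births: 9303 × 0.094 = 874
Group 2: 808 × 0.974 = 787
Group 3: 275 × 0.96 = 264
Group 4: 9303 × 0.964 = 8968
Group 5: 8283 × 0.974 = 8068
→ [874, 787, 264, 8968, 8068]
Dependents (band 0–14 + band 60–74) = 874 + 8068 = 8942; working-age = 10019; ratio = 8942/10019 × 100 = 89.3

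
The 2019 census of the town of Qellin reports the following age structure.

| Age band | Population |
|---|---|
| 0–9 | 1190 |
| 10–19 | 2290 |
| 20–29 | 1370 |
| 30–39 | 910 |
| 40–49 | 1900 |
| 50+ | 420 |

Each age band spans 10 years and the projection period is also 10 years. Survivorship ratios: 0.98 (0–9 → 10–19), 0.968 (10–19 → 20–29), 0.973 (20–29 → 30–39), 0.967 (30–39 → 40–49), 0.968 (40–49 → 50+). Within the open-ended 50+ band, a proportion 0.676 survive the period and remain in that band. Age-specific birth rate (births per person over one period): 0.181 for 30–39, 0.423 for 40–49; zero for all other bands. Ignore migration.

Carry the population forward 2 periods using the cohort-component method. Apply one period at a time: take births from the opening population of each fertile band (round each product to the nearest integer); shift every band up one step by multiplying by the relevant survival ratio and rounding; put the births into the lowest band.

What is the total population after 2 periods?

8425

After projecting period 1:
Births: 910 × 0.181 = 165, 1900 × 0.423 = 804 ⇒ total 969
10–19: 1190 × 0.98 = 1166
20–29: 2290 × 0.968 = 2217
30–39: 1370 × 0.973 = 1333
40–49: 910 × 0.967 = 880
50+: 1900 × 0.968 + 420 × 0.676 = 1839 + 284 = 2123
→ [969, 1166, 2217, 1333, 880, 2123]
After projecting period 2:
Births: 1333 × 0.181 = 241, 880 × 0.423 = 372 ⇒ total 613
10–19: 969 × 0.98 = 950
20–29: 1166 × 0.968 = 1129
30–39: 2217 × 0.973 = 2157
40–49: 1333 × 0.967 = 1289
50+: 880 × 0.968 + 2123 × 0.676 = 852 + 1435 = 2287
→ [613, 950, 1129, 2157, 1289, 2287]
Total after period 2: 613 + 950 + 1129 + 2157 + 1289 + 2287 = 8425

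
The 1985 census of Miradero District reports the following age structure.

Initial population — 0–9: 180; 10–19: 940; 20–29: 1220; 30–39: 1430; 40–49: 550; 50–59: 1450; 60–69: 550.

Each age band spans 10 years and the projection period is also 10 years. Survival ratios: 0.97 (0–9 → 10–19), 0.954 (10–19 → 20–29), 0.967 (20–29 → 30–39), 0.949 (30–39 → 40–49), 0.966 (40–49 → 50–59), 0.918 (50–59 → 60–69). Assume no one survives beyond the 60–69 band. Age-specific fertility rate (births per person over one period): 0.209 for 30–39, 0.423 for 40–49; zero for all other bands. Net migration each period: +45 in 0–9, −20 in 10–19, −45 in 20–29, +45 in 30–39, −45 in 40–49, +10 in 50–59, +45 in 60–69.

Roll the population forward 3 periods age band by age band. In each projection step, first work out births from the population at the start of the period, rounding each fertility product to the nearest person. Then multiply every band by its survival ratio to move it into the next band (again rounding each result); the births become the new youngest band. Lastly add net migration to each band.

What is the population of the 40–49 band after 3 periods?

Call the bands 1 to 7, youngest first.
Period 1.
Births: 1430 × 0.209 = 299, 550 × 0.423 = 233 → 532
Band 2: 180 × 0.97 = 175
Band 3: 940 × 0.954 = 897
Band 4: 1220 × 0.967 = 1180
Band 5: 1430 × 0.949 = 1357
Band 6: 550 × 0.966 = 531
Band 7: 1450 × 0.918 = 1331
Net migration: Band 1 + 45 → 577; Band 2 − 20 → 155; Band 3 − 45 → 852; Band 4 + 45 → 1225; Band 5 − 45 → 1312; Band 6 + 10 → 541; Band 7 + 45 → 1376
Giving 577 / 155 / 852 / 1225 / 1312 / 541 / 1376.
Period 2.
Births: 1225 × 0.209 = 256, 1312 × 0.423 = 555 → 811
Band 2: 577 × 0.97 = 560
Band 3: 155 × 0.954 = 148
Band 4: 852 × 0.967 = 824
Band 5: 1225 × 0.949 = 1163
Band 6: 1312 × 0.966 = 1267
Band 7: 541 × 0.918 = 497
Net migration: Band 1 + 45 → 856; Band 2 − 20 → 540; Band 3 − 45 → 103; Band 4 + 45 → 869; Band 5 − 45 → 1118; Band 6 + 10 → 1277; Band 7 + 45 → 542
Giving 856 / 540 / 103 / 869 / 1118 / 1277 / 542.
Period 3.
Births: 869 × 0.209 = 182, 1118 × 0.423 = 473 → 655
Band 2: 856 × 0.97 = 830
Band 3: 540 × 0.954 = 515
Band 4: 103 × 0.967 = 100
Band 5: 869 × 0.949 = 825
Band 6: 1118 × 0.966 = 1080
Band 7: 1277 × 0.918 = 1172
Net migration: Band 1 + 45 → 700; Band 2 − 20 → 810; Band 3 − 45 → 470; Band 4 + 45 → 145; Band 5 − 45 → 780; Band 6 + 10 → 1090; Band 7 + 45 → 1217
Giving 700 / 810 / 470 / 145 / 780 / 1090 / 1217.

780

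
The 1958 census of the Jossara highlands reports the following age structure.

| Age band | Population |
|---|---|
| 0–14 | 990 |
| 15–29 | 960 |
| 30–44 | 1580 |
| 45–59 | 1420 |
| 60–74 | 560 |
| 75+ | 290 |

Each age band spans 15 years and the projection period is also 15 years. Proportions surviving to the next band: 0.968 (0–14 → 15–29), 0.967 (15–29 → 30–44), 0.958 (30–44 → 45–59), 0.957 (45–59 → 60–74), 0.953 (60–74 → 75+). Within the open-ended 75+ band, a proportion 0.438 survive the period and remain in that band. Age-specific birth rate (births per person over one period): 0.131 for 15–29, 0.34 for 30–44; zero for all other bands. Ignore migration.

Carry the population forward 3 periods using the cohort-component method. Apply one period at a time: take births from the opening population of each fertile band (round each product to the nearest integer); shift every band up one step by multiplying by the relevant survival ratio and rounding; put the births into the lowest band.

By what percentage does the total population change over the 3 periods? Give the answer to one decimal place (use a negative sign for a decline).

-9.3

Call the groups 1 to 6, youngest first.
Period 1:
Births: 960 × 0.131 = 126  |  1580 × 0.34 = 537 → total 663
Group 2: 990 × 0.968 = 958
Group 3: 960 × 0.967 = 928
Group 4: 1580 × 0.958 = 1514
Group 5: 1420 × 0.957 = 1359
Group 6: 560 × 0.953 + 290 × 0.438 = 534 + 127 = 661
End of period: [663, 958, 928, 1514, 1359, 661]
Period 2:
Births: 958 × 0.131 = 125  |  928 × 0.34 = 316 → total 441
Group 2: 663 × 0.968 = 642
Group 3: 958 × 0.967 = 926
Group 4: 928 × 0.958 = 889
Group 5: 1514 × 0.957 = 1449
Group 6: 1359 × 0.953 + 661 × 0.438 = 1295 + 290 = 1585
End of period: [441, 642, 926, 889, 1449, 1585]
Period 3:
Births: 642 × 0.131 = 84  |  926 × 0.34 = 315 → total 399
Group 2: 441 × 0.968 = 427
Group 3: 642 × 0.967 = 621
Group 4: 926 × 0.958 = 887
Group 5: 889 × 0.957 = 851
Group 6: 1449 × 0.953 + 1585 × 0.438 = 1381 + 694 = 2075
End of period: [399, 427, 621, 887, 851, 2075]
Total: 5800 → 5260; change = -540; percentage change = -9.3%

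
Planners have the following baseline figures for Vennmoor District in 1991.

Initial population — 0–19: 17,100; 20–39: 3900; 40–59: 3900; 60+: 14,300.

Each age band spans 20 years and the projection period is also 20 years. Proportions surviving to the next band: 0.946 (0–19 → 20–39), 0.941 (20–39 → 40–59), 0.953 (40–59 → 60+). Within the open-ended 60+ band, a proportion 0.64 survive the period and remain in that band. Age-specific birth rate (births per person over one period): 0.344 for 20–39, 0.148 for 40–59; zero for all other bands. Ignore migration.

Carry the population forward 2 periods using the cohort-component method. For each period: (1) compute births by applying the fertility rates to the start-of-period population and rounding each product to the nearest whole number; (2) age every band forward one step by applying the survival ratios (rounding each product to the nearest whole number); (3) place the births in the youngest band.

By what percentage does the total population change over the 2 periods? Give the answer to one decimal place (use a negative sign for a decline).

(Bands numbered youngest = 1 to oldest = 4.)
After projecting period 1:
Births: 3900 × 0.344 = 1342, 3900 × 0.148 = 577 ⇒ total 1919
Band 2: 17100 × 0.946 = 16177
Band 3: 3900 × 0.941 = 3670
Band 4: 3900 × 0.953 + 14300 × 0.64 = 3717 + 9152 = 12869
Giving 1919 / 16177 / 3670 / 12869.
After projecting period 2:
Births: 16177 × 0.344 = 5565, 3670 × 0.148 = 543 ⇒ total 6108
Band 2: 1919 × 0.946 = 1815
Band 3: 16177 × 0.941 = 15223
Band 4: 3670 × 0.953 + 12869 × 0.64 = 3498 + 8236 = 11734
Giving 6108 / 1815 / 15223 / 11734.
Total: 39200 → 34880; change = -4320; percentage change = -11.0%

-11.0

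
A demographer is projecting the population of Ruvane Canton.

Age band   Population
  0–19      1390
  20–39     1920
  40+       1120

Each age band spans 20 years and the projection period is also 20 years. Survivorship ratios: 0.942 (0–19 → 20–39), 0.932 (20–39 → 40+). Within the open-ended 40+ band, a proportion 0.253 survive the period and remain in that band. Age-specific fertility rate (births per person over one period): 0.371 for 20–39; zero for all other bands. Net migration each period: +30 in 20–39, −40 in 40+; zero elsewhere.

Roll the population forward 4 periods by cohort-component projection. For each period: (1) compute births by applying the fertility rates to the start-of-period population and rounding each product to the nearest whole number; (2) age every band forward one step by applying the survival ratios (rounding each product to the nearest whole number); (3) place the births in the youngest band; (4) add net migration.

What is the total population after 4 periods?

1149

After projecting period 1:
Births: 1920 × 0.371 = 712
20–39: 1390 × 0.942 = 1309
40+: 1920 × 0.932 + 1120 × 0.253 = 1789 + 283 = 2072
Net migration: 20–39 + 30 → 1339; 40+ − 40 → 2032
End of period: [712, 1339, 2032]
After projecting period 2:
Births: 1339 × 0.371 = 497
20–39: 712 × 0.942 = 671
40+: 1339 × 0.932 + 2032 × 0.253 = 1248 + 514 = 1762
Net migration: 20–39 + 30 → 701; 40+ − 40 → 1722
End of period: [497, 701, 1722]
After projecting period 3:
Births: 701 × 0.371 = 260
20–39: 497 × 0.942 = 468
40+: 701 × 0.932 + 1722 × 0.253 = 653 + 436 = 1089
Net migration: 20–39 + 30 → 498; 40+ − 40 → 1049
End of period: [260, 498, 1049]
After projecting period 4:
Births: 498 × 0.371 = 185
20–39: 260 × 0.942 = 245
40+: 498 × 0.932 + 1049 × 0.253 = 464 + 265 = 729
Net migration: 20–39 + 30 → 275; 40+ − 40 → 689
End of period: [185, 275, 689]
Total after period 4: 185 + 275 + 689 = 1149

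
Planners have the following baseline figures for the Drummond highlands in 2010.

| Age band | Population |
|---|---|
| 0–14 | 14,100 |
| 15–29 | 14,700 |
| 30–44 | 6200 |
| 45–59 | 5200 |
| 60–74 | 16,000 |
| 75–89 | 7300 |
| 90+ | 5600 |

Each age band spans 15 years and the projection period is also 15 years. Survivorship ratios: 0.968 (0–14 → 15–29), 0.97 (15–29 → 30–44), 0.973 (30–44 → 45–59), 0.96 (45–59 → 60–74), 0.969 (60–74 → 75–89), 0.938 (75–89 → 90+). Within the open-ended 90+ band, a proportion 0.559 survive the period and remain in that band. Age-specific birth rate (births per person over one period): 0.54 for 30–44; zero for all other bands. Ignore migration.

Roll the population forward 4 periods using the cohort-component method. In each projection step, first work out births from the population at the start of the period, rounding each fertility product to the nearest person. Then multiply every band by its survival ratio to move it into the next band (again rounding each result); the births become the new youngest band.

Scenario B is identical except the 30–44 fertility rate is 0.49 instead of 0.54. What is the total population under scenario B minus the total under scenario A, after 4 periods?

Period 1.
Births: 6200 * 0.54 = 3348
15–29: 14100 * 0.968 = 13649
30–44: 14700 * 0.97 = 14259
45–59: 6200 * 0.973 = 6033
60–74: 5200 * 0.96 = 4992
75–89: 16000 * 0.969 = 15504
90+: 7300 * 0.938 + 5600 * 0.559 = 6847 + 3130 = 9977
Population now: 0–14=3348, 15–29=13649, 30–44=14259, 45–59=6033, 60–74=4992, 75–89=15504, 90+=9977
Period 2.
Births: 14259 * 0.54 = 7700
15–29: 3348 * 0.968 = 3241
30–44: 13649 * 0.97 = 13240
45–59: 14259 * 0.973 = 13874
60–74: 6033 * 0.96 = 5792
75–89: 4992 * 0.969 = 4837
90+: 15504 * 0.938 + 9977 * 0.559 = 14543 + 5577 = 20120
Population now: 0–14=7700, 15–29=3241, 30–44=13240, 45–59=13874, 60–74=5792, 75–89=4837, 90+=20120
Period 3.
Births: 13240 * 0.54 = 7150
15–29: 7700 * 0.968 = 7454
30–44: 3241 * 0.97 = 3144
45–59: 13240 * 0.973 = 12883
60–74: 13874 * 0.96 = 13319
75–89: 5792 * 0.969 = 5612
90+: 4837 * 0.938 + 20120 * 0.559 = 4537 + 11247 = 15784
Population now: 0–14=7150, 15–29=7454, 30–44=3144, 45–59=12883, 60–74=13319, 75–89=5612, 90+=15784
Period 4.
Births: 3144 * 0.54 = 1698
15–29: 7150 * 0.968 = 6921
30–44: 7454 * 0.97 = 7230
45–59: 3144 * 0.973 = 3059
60–74: 12883 * 0.96 = 12368
75–89: 13319 * 0.969 = 12906
90+: 5612 * 0.938 + 15784 * 0.559 = 5264 + 8823 = 14087
Population now: 0–14=1698, 15–29=6921, 30–44=7230, 45–59=3059, 60–74=12368, 75–89=12906, 90+=14087
Scenario A total after 4 periods: 58269
Scenario B projection —
Period 1.
Births: 6200 * 0.49 = 3038
15–29: 14100 * 0.968 = 13649
30–44: 14700 * 0.97 = 14259
45–59: 6200 * 0.973 = 6033
60–74: 5200 * 0.96 = 4992
75–89: 16000 * 0.969 = 15504
90+: 7300 * 0.938 + 5600 * 0.559 = 6847 + 3130 = 9977
Population now: 0–14=3038, 15–29=13649, 30–44=14259, 45–59=6033, 60–74=4992, 75–89=15504, 90+=9977
Period 2.
Births: 14259 * 0.49 = 6987
15–29: 3038 * 0.968 = 2941
30–44: 13649 * 0.97 = 13240
45–59: 14259 * 0.973 = 13874
60–74: 6033 * 0.96 = 5792
75–89: 4992 * 0.969 = 4837
90+: 15504 * 0.938 + 9977 * 0.559 = 14543 + 5577 = 20120
Population now: 0–14=6987, 15–29=2941, 30–44=13240, 45–59=13874, 60–74=5792, 75–89=4837, 90+=20120
Period 3.
Births: 13240 * 0.49 = 6488
15–29: 6987 * 0.968 = 6763
30–44: 2941 * 0.97 = 2853
45–59: 13240 * 0.973 = 12883
60–74: 13874 * 0.96 = 13319
75–89: 5792 * 0.969 = 5612
90+: 4837 * 0.938 + 20120 * 0.559 = 4537 + 11247 = 15784
Population now: 0–14=6488, 15–29=6763, 30–44=2853, 45–59=12883, 60–74=13319, 75–89=5612, 90+=15784
Period 4.
Births: 2853 * 0.49 = 1398
15–29: 6488 * 0.968 = 6280
30–44: 6763 * 0.97 = 6560
45–59: 2853 * 0.973 = 2776
60–74: 12883 * 0.96 = 12368
75–89: 13319 * 0.969 = 12906
90+: 5612 * 0.938 + 15784 * 0.559 = 5264 + 8823 = 14087
Population now: 0–14=1398, 15–29=6280, 30–44=6560, 45–59=2776, 60–74=12368, 75–89=12906, 90+=14087
Scenario B total after 4 periods: 56375
Difference B − A = 56375 − 58269 = -1894

-1894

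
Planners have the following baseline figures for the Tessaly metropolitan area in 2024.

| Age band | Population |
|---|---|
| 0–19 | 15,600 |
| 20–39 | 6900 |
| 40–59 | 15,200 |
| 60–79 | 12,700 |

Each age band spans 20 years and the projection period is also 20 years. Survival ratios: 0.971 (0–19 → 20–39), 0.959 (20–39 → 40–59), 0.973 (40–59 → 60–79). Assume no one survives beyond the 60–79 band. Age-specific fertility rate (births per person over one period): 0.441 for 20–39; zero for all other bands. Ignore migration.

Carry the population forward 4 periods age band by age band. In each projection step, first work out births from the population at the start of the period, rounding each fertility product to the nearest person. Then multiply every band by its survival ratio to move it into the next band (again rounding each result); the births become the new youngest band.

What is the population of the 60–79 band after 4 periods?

Let group 1 be 0–19 through group 4 = 60–79.
Period 1:
Births: 6900 × 0.441 = 3043
Group 2: 15600 × 0.971 = 15148
Group 3: 6900 × 0.959 = 6617
Group 4: 15200 × 0.973 = 14790
Giving 3043 / 15148 / 6617 / 14790.
Period 2:
Births: 15148 × 0.441 = 6680
Group 2: 3043 × 0.971 = 2955
Group 3: 15148 × 0.959 = 14527
Group 4: 6617 × 0.973 = 6438
Giving 6680 / 2955 / 14527 / 6438.
Period 3:
Births: 2955 × 0.441 = 1303
Group 2: 6680 × 0.971 = 6486
Group 3: 2955 × 0.959 = 2834
Group 4: 14527 × 0.973 = 14135
Giving 1303 / 6486 / 2834 / 14135.
Period 4:
Births: 6486 × 0.441 = 2860
Group 2: 1303 × 0.971 = 1265
Group 3: 6486 × 0.959 = 6220
Group 4: 2834 × 0.973 = 2757
Giving 2860 / 1265 / 6220 / 2757.

2757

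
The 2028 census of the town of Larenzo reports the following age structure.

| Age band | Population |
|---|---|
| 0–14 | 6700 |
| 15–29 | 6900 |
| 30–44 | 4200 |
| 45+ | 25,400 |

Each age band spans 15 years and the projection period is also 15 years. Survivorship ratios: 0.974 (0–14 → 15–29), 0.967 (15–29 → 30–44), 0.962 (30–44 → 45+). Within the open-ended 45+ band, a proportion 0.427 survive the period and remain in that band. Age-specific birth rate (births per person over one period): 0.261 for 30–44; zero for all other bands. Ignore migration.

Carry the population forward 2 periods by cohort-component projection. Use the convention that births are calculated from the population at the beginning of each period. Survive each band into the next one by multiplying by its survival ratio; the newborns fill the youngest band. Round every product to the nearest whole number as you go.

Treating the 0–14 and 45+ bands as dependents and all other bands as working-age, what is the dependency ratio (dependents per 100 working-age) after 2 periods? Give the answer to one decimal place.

196.7

— Period 1 —
Births: 4200 * 0.261 = 1096
15–29: 6700 * 0.974 = 6526
30–44: 6900 * 0.967 = 6672
45+: 4200 * 0.962 + 25400 * 0.427 = 4040 + 10846 = 14886
Population now: 0–14=1096, 15–29=6526, 30–44=6672, 45+=14886
— Period 2 —
Births: 6672 * 0.261 = 1741
15–29: 1096 * 0.974 = 1068
30–44: 6526 * 0.967 = 6311
45+: 6672 * 0.962 + 14886 * 0.427 = 6418 + 6356 = 12774
Population now: 0–14=1741, 15–29=1068, 30–44=6311, 45+=12774
Dependents (band 0–14 + band 45+) = 1741 + 12774 = 14515; working-age = 7379; ratio = 14515/7379 × 100 = 196.7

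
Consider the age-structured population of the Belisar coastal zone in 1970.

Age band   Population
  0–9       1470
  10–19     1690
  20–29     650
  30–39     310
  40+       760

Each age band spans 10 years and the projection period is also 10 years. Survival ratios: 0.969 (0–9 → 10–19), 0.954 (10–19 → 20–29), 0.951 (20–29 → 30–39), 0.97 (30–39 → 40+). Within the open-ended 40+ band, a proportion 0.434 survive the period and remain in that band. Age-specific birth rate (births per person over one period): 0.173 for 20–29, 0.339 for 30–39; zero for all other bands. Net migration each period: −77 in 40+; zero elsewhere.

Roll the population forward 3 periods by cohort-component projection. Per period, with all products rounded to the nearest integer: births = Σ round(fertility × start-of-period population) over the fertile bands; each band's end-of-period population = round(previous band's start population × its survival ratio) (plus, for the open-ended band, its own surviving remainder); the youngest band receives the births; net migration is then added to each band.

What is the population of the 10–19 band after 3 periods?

Let band 1 be 0–9 through band 5 = 40+.
Period 1:
Births: 650 × 0.173 = 112  |  310 × 0.339 = 105 → total 217
Band 2: 1470 × 0.969 = 1424
Band 3: 1690 × 0.954 = 1612
Band 4: 650 × 0.951 = 618
Band 5: 310 × 0.97 + 760 × 0.434 = 301 + 330 = 631
Net migration: Band 5 − 77 → 554
End of period: [217, 1424, 1612, 618, 554]
Period 2:
Births: 1612 × 0.173 = 279  |  618 × 0.339 = 210 → total 489
Band 2: 217 × 0.969 = 210
Band 3: 1424 × 0.954 = 1358
Band 4: 1612 × 0.951 = 1533
Band 5: 618 × 0.97 + 554 × 0.434 = 599 + 240 = 839
Net migration: Band 5 − 77 → 762
End of period: [489, 210, 1358, 1533, 762]
Period 3:
Births: 1358 × 0.173 = 235  |  1533 × 0.339 = 520 → total 755
Band 2: 489 × 0.969 = 474
Band 3: 210 × 0.954 = 200
Band 4: 1358 × 0.951 = 1291
Band 5: 1533 × 0.97 + 762 × 0.434 = 1487 + 331 = 1818
Net migration: Band 5 − 77 → 1741
End of period: [755, 474, 200, 1291, 1741]

474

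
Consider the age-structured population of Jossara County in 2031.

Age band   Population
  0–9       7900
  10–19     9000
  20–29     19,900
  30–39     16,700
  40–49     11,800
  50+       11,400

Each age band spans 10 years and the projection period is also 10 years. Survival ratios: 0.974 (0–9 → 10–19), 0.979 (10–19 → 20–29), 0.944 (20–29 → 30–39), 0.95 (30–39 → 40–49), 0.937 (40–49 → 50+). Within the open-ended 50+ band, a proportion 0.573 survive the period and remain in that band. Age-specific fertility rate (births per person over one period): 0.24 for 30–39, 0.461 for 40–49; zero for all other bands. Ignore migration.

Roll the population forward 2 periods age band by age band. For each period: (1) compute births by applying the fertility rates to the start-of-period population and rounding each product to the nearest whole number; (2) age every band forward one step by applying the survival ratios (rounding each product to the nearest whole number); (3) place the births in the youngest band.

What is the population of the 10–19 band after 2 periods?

9202

[period 1]
Births: 16700 × 0.24 = 4008  |  11800 × 0.461 = 5440 ⇒ total 9448
10–19: 7900 × 0.974 = 7695
20–29: 9000 × 0.979 = 8811
30–39: 19900 × 0.944 = 18786
40–49: 16700 × 0.95 = 15865
50+: 11800 × 0.937 + 11400 × 0.573 = 11057 + 6532 = 17589
End of period: [9448, 7695, 8811, 18786, 15865, 17589]
[period 2]
Births: 18786 × 0.24 = 4509  |  15865 × 0.461 = 7314 ⇒ total 11823
10–19: 9448 × 0.974 = 9202
20–29: 7695 × 0.979 = 7533
30–39: 8811 × 0.944 = 8318
40–49: 18786 × 0.95 = 17847
50+: 15865 × 0.937 + 17589 × 0.573 = 14866 + 10078 = 24944
End of period: [11823, 9202, 7533, 8318, 17847, 24944]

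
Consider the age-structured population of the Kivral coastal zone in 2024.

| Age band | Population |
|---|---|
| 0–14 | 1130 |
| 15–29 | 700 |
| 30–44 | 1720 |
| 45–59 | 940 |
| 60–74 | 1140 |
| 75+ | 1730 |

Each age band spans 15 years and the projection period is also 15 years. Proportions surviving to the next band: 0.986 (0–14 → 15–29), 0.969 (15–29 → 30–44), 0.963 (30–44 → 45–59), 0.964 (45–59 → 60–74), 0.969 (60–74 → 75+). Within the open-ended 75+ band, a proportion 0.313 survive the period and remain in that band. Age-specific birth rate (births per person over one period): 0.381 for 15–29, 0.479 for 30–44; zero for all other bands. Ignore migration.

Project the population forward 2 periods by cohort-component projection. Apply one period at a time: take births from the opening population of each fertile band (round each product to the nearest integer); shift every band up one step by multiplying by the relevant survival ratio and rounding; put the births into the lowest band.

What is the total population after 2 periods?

Call the bands 1 to 6, youngest first.
Period 1:
Births: 700 × 0.381 = 267 ; 1720 × 0.479 = 824 → total 1091
Band 2: 1130 × 0.986 = 1114
Band 3: 700 × 0.969 = 678
Band 4: 1720 × 0.963 = 1656
Band 5: 940 × 0.964 = 906
Band 6: 1140 × 0.969 + 1730 × 0.313 = 1105 + 541 = 1646
Giving 1091 / 1114 / 678 / 1656 / 906 / 1646.
Period 2:
Births: 1114 × 0.381 = 424 ; 678 × 0.479 = 325 → total 749
Band 2: 1091 × 0.986 = 1076
Band 3: 1114 × 0.969 = 1079
Band 4: 678 × 0.963 = 653
Band 5: 1656 × 0.964 = 1596
Band 6: 906 × 0.969 + 1646 × 0.313 = 878 + 515 = 1393
Giving 749 / 1076 / 1079 / 653 / 1596 / 1393.
Total after period 2: 749 + 1076 + 1079 + 653 + 1596 + 1393 = 6546

6546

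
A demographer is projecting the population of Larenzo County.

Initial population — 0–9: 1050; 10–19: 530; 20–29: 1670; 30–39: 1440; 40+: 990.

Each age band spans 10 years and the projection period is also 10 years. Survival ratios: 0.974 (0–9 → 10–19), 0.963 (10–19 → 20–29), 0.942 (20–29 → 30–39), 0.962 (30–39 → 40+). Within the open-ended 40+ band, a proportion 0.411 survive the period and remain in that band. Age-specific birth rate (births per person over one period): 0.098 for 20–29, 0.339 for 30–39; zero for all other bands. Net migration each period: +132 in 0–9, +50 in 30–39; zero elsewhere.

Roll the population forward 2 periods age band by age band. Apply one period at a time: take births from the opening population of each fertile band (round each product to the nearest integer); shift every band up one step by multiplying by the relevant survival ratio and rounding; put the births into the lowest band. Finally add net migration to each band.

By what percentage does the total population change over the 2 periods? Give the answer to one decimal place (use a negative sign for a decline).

-6.5

After projecting period 1:
Births: 1670 × 0.098 = 164, 1440 × 0.339 = 488 — total 652
10–19: 1050 × 0.974 = 1023
20–29: 530 × 0.963 = 510
30–39: 1670 × 0.942 = 1573
40+: 1440 × 0.962 + 990 × 0.411 = 1385 + 407 = 1792
Net migration: 0–9 + 132 → 784; 30–39 + 50 → 1623
Population now: 0–9=784, 10–19=1023, 20–29=510, 30–39=1623, 40+=1792
After projecting period 2:
Births: 510 × 0.098 = 50, 1623 × 0.339 = 550 — total 600
10–19: 784 × 0.974 = 764
20–29: 1023 × 0.963 = 985
30–39: 510 × 0.942 = 480
40+: 1623 × 0.962 + 1792 × 0.411 = 1561 + 737 = 2298
Net migration: 0–9 + 132 → 732; 30–39 + 50 → 530
Population now: 0–9=732, 10–19=764, 20–29=985, 30–39=530, 40+=2298
Total: 5680 → 5309; change = -371; percentage change = -6.5%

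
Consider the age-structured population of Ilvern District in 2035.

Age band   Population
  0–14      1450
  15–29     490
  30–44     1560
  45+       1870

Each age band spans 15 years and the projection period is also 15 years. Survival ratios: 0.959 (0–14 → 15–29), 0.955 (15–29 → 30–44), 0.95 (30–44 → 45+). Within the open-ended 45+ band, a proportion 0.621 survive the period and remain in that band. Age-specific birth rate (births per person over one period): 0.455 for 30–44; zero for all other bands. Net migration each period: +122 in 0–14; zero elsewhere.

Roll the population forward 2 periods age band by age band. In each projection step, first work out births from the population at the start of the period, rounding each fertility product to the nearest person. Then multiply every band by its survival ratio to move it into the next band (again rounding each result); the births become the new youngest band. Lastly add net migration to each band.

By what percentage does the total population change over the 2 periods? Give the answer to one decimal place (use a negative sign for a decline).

-15.3

Call the bands 1 to 4, youngest first.
Period 1.
Births: 1560 × 0.455 = 710
Band 2: 1450 × 0.959 = 1391
Band 3: 490 × 0.955 = 468
Band 4: 1560 × 0.95 + 1870 × 0.621 = 1482 + 1161 = 2643
Net migration: Band 1 + 122 → 832
→ [832, 1391, 468, 2643]
Period 2.
Births: 468 × 0.455 = 213
Band 2: 832 × 0.959 = 798
Band 3: 1391 × 0.955 = 1328
Band 4: 468 × 0.95 + 2643 × 0.621 = 445 + 1641 = 2086
Net migration: Band 1 + 122 → 335
→ [335, 798, 1328, 2086]
Total: 5370 → 4547; change = -823; percentage change = -15.3%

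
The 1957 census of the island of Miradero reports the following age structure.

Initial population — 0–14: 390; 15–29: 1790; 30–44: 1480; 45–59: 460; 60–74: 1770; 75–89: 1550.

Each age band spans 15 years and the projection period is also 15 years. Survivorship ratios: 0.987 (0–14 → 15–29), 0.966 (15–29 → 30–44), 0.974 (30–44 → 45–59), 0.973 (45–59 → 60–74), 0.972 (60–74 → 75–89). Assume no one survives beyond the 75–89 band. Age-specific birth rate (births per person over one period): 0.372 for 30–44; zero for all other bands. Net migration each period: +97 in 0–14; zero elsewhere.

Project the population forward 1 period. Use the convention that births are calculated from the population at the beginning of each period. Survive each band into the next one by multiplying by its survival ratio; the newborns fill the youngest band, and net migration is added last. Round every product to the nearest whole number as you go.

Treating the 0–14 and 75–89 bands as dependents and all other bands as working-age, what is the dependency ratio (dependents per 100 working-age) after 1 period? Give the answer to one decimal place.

59.1

Call the bands 1 to 6, youngest first.
— Period 1 —
Births: 1480 × 0.372 = 551
Band 2: 390 × 0.987 = 385
Band 3: 1790 × 0.966 = 1729
Band 4: 1480 × 0.974 = 1442
Band 5: 460 × 0.973 = 448
Band 6: 1770 × 0.972 = 1720
Net migration: Band 1 + 97 → 648
Giving 648 / 385 / 1729 / 1442 / 448 / 1720.
Dependents (band 0–14 + band 75–89) = 648 + 1720 = 2368; working-age = 4004; ratio = 2368/4004 × 100 = 59.1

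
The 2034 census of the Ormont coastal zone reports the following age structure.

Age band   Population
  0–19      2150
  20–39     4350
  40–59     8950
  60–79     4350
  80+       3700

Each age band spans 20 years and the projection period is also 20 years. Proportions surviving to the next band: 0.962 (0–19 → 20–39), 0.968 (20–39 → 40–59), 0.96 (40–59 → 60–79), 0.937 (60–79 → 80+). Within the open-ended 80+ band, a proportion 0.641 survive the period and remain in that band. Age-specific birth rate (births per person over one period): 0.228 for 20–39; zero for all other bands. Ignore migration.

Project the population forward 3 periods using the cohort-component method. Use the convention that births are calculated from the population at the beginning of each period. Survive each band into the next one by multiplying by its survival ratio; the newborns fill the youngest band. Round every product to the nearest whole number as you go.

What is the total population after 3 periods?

15115

— Period 1 —
Births: 4350 * 0.228 = 992
20–39: 2150 * 0.962 = 2068
40–59: 4350 * 0.968 = 4211
60–79: 8950 * 0.96 = 8592
80+: 4350 * 0.937 + 3700 * 0.641 = 4076 + 2372 = 6448
End of period: [992, 2068, 4211, 8592, 6448]
— Period 2 —
Births: 2068 * 0.228 = 472
20–39: 992 * 0.962 = 954
40–59: 2068 * 0.968 = 2002
60–79: 4211 * 0.96 = 4043
80+: 8592 * 0.937 + 6448 * 0.641 = 8051 + 4133 = 12184
End of period: [472, 954, 2002, 4043, 12184]
— Period 3 —
Births: 954 * 0.228 = 218
20–39: 472 * 0.962 = 454
40–59: 954 * 0.968 = 923
60–79: 2002 * 0.96 = 1922
80+: 4043 * 0.937 + 12184 * 0.641 = 3788 + 7810 = 11598
End of period: [218, 454, 923, 1922, 11598]
Total after period 3: 218 + 454 + 923 + 1922 + 11598 = 15115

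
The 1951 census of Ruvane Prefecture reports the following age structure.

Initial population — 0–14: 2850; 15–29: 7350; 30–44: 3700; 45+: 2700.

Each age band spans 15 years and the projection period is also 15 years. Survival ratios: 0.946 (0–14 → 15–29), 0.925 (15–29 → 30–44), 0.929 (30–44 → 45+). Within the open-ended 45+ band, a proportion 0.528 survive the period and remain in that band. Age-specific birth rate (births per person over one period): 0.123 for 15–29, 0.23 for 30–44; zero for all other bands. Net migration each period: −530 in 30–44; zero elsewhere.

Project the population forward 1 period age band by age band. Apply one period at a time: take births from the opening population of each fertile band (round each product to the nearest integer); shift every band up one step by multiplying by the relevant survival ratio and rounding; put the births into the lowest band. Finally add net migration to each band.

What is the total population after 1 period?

15583

Period 1:
Births: 7350 * 0.123 = 904 ; 3700 * 0.23 = 851 → total 1755
15–29: 2850 * 0.946 = 2696
30–44: 7350 * 0.925 = 6799
45+: 3700 * 0.929 + 2700 * 0.528 = 3437 + 1426 = 4863
Net migration: 30–44 − 530 → 6269
Giving 1755 / 2696 / 6269 / 4863.
Total after period 1: 1755 + 2696 + 6269 + 4863 = 15583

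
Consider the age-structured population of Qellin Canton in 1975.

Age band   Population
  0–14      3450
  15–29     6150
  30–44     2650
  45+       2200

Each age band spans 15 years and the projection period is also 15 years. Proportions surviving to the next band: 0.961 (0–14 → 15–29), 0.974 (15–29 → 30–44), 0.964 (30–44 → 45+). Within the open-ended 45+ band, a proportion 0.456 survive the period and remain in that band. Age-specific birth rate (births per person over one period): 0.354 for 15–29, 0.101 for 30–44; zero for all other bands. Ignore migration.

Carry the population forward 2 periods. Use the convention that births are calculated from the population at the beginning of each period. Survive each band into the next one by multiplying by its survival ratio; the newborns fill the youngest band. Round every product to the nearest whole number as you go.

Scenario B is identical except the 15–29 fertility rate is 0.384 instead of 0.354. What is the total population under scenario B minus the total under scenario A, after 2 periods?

Call the bands 1 to 4, youngest first.
Period 1.
Births: 6150 × 0.354 = 2177  |  2650 × 0.101 = 268 → total 2445
Band 2: 3450 × 0.961 = 3315
Band 3: 6150 × 0.974 = 5990
Band 4: 2650 × 0.964 + 2200 × 0.456 = 2555 + 1003 = 3558
Population now: 0–14=2445, 15–29=3315, 30–44=5990, 45+=3558
Period 2.
Births: 3315 × 0.354 = 1174  |  5990 × 0.101 = 605 → total 1779
Band 2: 2445 × 0.961 = 2350
Band 3: 3315 × 0.974 = 3229
Band 4: 5990 × 0.964 + 3558 × 0.456 = 5774 + 1622 = 7396
Population now: 0–14=1779, 15–29=2350, 30–44=3229, 45+=7396
Scenario A total after 2 periods: 14754
Scenario B projection —
Period 1.
Births: 6150 × 0.384 = 2362  |  2650 × 0.101 = 268 → total 2630
Band 2: 3450 × 0.961 = 3315
Band 3: 6150 × 0.974 = 5990
Band 4: 2650 × 0.964 + 2200 × 0.456 = 2555 + 1003 = 3558
Population now: 0–14=2630, 15–29=3315, 30–44=5990, 45+=3558
Period 2.
Births: 3315 × 0.384 = 1273  |  5990 × 0.101 = 605 → total 1878
Band 2: 2630 × 0.961 = 2527
Band 3: 3315 × 0.974 = 3229
Band 4: 5990 × 0.964 + 3558 × 0.456 = 5774 + 1622 = 7396
Population now: 0–14=1878, 15–29=2527, 30–44=3229, 45+=7396
Scenario B total after 2 periods: 15030
Difference B − A = 15030 − 14754 = 276

276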